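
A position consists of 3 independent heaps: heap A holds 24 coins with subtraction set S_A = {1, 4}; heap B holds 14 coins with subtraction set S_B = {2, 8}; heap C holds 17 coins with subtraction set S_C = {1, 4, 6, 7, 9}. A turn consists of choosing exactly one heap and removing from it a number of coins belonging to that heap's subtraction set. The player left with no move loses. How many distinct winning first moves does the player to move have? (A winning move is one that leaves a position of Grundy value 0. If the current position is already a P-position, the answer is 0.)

0

Heap A, S = {1, 4}:
n :  0  1  2  3  4  5  6  7  8  9 10 11 12 13 14 15 16 17 18 19 20 21 22 23 24
G :  0  1  0  1  2  0  1  0  1  2  0  1  0  1  2  0  1  0  1  2  0  1  0  1  2
G_A(24) = 2.
Heap B, S = {2, 8}:
n :  0  1  2  3  4  5  6  7  8  9 10 11 12 13 14
G :  0  0  1  1  0  0  1  1  2  2  0  0  1  1  0
G_B(14) = 0.
Heap C, S = {1, 4, 6, 7, 9}:
G(0) = 0
G(1) = mex{0} = 1
G(2) = mex{1} = 0
G(3) = mex{0} = 1
G(4) = mex{1,0} = 2
G(5) = mex{2,1} = 0
G(6) = mex{0,0,0} = 1
G(7) = mex{1,1,1,0} = 2
G(8) = mex{2,2,0,1} = 3
G(9) = mex{3,0,1,0,0} = 2
G(10) = mex{2,1,2,1,1} = 0
G(11) = mex{0,2,0,2,0} = 1
G(12) = mex{1,3,1,0,1} = 2
G(13) = mex{2,2,2,1,2} = 0
G(14) = mex{0,0,3,2,0} = 1
G(15) = mex{1,1,2,3,1} = 0
G(16) = mex{0,2,0,2,2} = 1
G(17) = mex{1,0,1,0,3} = 2
G_C(17) = 2.
Combined Grundy value = 2 ⊕ 0 ⊕ 2 = 0.
A winning move leaves total XOR = 0, i.e. changes one component's Grundy value g to g ⊕ X where X is the current total.
Heap A: target g' = 2⊕0 = 2, but every legal move changes the Grundy value (mex property), so 0 moves.
Heap B: target g' = 0⊕0 = 0, but every legal move changes the Grundy value (mex property), so 0 moves.
Heap C: target g' = 2⊕0 = 2, but every legal move changes the Grundy value (mex property), so 0 moves.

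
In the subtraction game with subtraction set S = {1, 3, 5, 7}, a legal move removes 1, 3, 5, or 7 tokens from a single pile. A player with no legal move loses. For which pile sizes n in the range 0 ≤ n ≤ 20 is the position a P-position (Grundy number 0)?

n :  0  1  2  3  4  5  6  7  8  9 10 11 12 13 14 15 16 17 18 19 20
G :  0  1  0  1  0  1  0  1  0  1  0  1  0  1  0  1  0  1  0  1  0
P-positions are exactly the n with G(n) = 0.

0, 2, 4, 6, 8, 10, 12, 14, 16, 18, 20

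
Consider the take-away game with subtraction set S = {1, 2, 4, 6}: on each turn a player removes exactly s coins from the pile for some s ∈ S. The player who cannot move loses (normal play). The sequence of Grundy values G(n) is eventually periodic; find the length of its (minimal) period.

8

n :  0  1  2  3  4  5  6  7  8  9 10 11 12 13 14 15 16 17
G :  0  1  2  0  1  2  3  4  0  1  2  0  1  2  3  4  0  1
G(n+8) = G(n) holds for n = 0,…,5 (a full window of length max(S) = 6), so the sequence is purely periodic with period 8.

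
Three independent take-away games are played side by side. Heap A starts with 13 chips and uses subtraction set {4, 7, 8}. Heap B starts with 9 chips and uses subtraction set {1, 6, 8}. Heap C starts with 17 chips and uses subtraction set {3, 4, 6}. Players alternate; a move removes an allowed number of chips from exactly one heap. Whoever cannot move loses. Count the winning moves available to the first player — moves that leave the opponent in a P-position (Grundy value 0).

2

Heap A, S = {4, 7, 8}:
G(0) = 0
G(1) = mex{} = 0
G(2) = mex{} = 0
G(3) = mex{} = 0
G(4) = mex{0} = 1
G(5) = mex{0} = 1
G(6) = mex{0} = 1
G(7) = mex{0,0} = 1
G(8) = mex{1,0,0} = 2
G(9) = mex{1,0,0} = 2
G(10) = mex{1,0,0} = 2
G(11) = mex{1,1,0} = 2
G(12) = mex{2,1,1} = 0
G(13) = mex{2,1,1} = 0
G_A(13) = 0.
Heap B, S = {1, 6, 8}:
n : 0 1 2 3 4 5 6 7 8 9
G : 0 1 0 1 0 1 2 0 1 0
G_B(9) = 0.
Heap C, S = {3, 4, 6}:
G(0) = 0
G(1) = mex{} = 0
G(2) = mex{} = 0
G(3) = mex{0} = 1
G(4) = mex{0,0} = 1
G(5) = mex{0,0} = 1
G(6) = mex{1,0,0} = 2
G(7) = mex{1,1,0} = 2
G(8) = mex{1,1,0} = 2
G(9) = mex{2,1,1} = 0
G(10) = mex{2,2,1} = 0
G(11) = mex{2,2,1} = 0
G(12) = mex{0,2,2} = 1
G(13) = mex{0,0,2} = 1
G(14) = mex{0,0,2} = 1
G(15) = mex{1,0,0} = 2
G(16) = mex{1,1,0} = 2
G(17) = mex{1,1,0} = 2
G_C(17) = 2.
Combined Grundy value = 0 ⊕ 0 ⊕ 2 = 2.
A winning move leaves total XOR = 0, i.e. changes one component's Grundy value g to g ⊕ X where X is the current total.
Heap A: need g' = 0⊕2 = 2. Options: 13−4→G=2, 13−7→G=1, 13−8→G=1. Hits: 1.
Heap B: need g' = 0⊕2 = 2. Options: 9−1→G=1, 9−6→G=1, 9−8→G=1. Hits: 0.
Heap C: need g' = 2⊕2 = 0. Options: 17−3→G=1, 17−4→G=1, 17−6→G=0. Hits: 1.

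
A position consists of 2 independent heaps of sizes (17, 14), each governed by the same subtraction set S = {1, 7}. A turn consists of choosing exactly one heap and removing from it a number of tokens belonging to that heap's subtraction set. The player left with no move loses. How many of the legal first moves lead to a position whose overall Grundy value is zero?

All heaps use S = {1, 7}:
n :  0  1  2  3  4  5  6  7  8  9 10 11 12 13 14 15 16 17
G :  0  1  0  1  0  1  0  1  0  1  0  1  0  1  0  1  0  1
Heap A: G(17) = 1.
Heap B: G(14) = 0.
Combined Grundy value = 1 ⊕ 0 = 1.
A winning move leaves total XOR = 0, i.e. changes one component's Grundy value g to g ⊕ X where X is the current total.
Heap A: need g' = 1⊕1 = 0. Options: 17−1→G=0, 17−7→G=0. Hits: 2.
Heap B: need g' = 0⊕1 = 1. Options: 14−1→G=1, 14−7→G=1. Hits: 2.

4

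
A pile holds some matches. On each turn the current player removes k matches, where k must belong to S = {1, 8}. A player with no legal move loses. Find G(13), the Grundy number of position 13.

0

G(0) = 0
G(1) = mex{0} = 1
G(2) = mex{1} = 0
G(3) = mex{0} = 1
G(4) = mex{1} = 0
G(5) = mex{0} = 1
G(6) = mex{1} = 0
G(7) = mex{0} = 1
G(8) = mex{1,0} = 2
G(9) = mex{2,1} = 0
G(10) = mex{0,0} = 1
G(11) = mex{1,1} = 0
G(12) = mex{0,0} = 1
G(13) = mex{1,1} = 0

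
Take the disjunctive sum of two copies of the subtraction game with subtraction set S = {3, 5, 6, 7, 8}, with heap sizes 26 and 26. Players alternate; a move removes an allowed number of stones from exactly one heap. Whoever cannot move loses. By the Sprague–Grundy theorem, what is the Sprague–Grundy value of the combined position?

0

All heaps use S = {3, 5, 6, 7, 8}:
G(0) = 0
G(1) = mex{} = 0
G(2) = mex{} = 0
G(3) = mex{0} = 1
G(4) = mex{0} = 1
G(5) = mex{0,0} = 1
G(6) = mex{1,0,0} = 2
G(7) = mex{1,0,0,0} = 2
G(8) = mex{1,1,0,0,0} = 2
G(9) = mex{2,1,1,0,0} = 3
G(10) = mex{2,1,1,1,0} = 3
G(11) = mex{2,2,1,1,1} = 0
G(12) = mex{3,2,2,1,1} = 0
G(13) = mex{3,2,2,2,1} = 0
G(14) = mex{0,3,2,2,2} = 1
G(15) = mex{0,3,3,2,2} = 1
G(16) = mex{0,0,3,3,2} = 1
G(17) = mex{1,0,0,3,3} = 2
G(18) = mex{1,0,0,0,3} = 2
G(19) = mex{1,1,0,0,0} = 2
G(20) = mex{2,1,1,0,0} = 3
G(21) = mex{2,1,1,1,0} = 3
G(22) = mex{2,2,1,1,1} = 0
G(23) = mex{3,2,2,1,1} = 0
G(24) = mex{3,2,2,2,1} = 0
G(25) = mex{0,3,2,2,2} = 1
G(26) = mex{0,3,3,2,2} = 1
Heap A: G(26) = 1.
Heap B: G(26) = 1.
Combined Grundy value = 1 ⊕ 1 = 0.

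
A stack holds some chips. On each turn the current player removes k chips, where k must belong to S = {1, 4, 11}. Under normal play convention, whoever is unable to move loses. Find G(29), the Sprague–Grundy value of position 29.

G(0) = 0
G(1) = mex{0} = 1
G(2) = mex{1} = 0
G(3) = mex{0} = 1
G(4) = mex{1,0} = 2
G(5) = mex{2,1} = 0
G(6) = mex{0,0} = 1
G(7) = mex{1,1} = 0
G(8) = mex{0,2} = 1
G(9) = mex{1,0} = 2
G(10) = mex{2,1} = 0
G(11) = mex{0,0,0} = 1
G(12) = mex{1,1,1} = 0
G(13) = mex{0,2,0} = 1
G(14) = mex{1,0,1} = 2
G(15) = mex{2,1,2} = 0
G(16) = mex{0,0,0} = 1
G(17) = mex{1,1,1} = 0
G(18) = mex{0,2,0} = 1
G(19) = mex{1,0,1} = 2
G(20) = mex{2,1,2} = 0
G(21) = mex{0,0,0} = 1
G(22) = mex{1,1,1} = 0
G(23) = mex{0,2,0} = 1
G(24) = mex{1,0,1} = 2
G(25) = mex{2,1,2} = 0
G(26) = mex{0,0,0} = 1
G(27) = mex{1,1,1} = 0
G(28) = mex{0,2,0} = 1
G(29) = mex{1,0,1} = 2

2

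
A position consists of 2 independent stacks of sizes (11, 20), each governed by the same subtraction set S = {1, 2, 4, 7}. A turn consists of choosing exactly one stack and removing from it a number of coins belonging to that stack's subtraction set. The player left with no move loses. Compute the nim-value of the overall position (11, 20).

All stacks use S = {1, 2, 4, 7}:
G(0) = 0
G(1) = mex{0} = 1
G(2) = mex{1,0} = 2
G(3) = mex{2,1} = 0
G(4) = mex{0,2,0} = 1
G(5) = mex{1,0,1} = 2
G(6) = mex{2,1,2} = 0
G(7) = mex{0,2,0,0} = 1
G(8) = mex{1,0,1,1} = 2
G(9) = mex{2,1,2,2} = 0
G(10) = mex{0,2,0,0} = 1
G(11) = mex{1,0,1,1} = 2
G(12) = mex{2,1,2,2} = 0
G(13) = mex{0,2,0,0} = 1
G(14) = mex{1,0,1,1} = 2
G(15) = mex{2,1,2,2} = 0
G(16) = mex{0,2,0,0} = 1
G(17) = mex{1,0,1,1} = 2
G(18) = mex{2,1,2,2} = 0
G(19) = mex{0,2,0,0} = 1
G(20) = mex{1,0,1,1} = 2
Stack A: G(11) = 2.
Stack B: G(20) = 2.
Combined Grundy value = 2 ⊕ 2 = 0.

0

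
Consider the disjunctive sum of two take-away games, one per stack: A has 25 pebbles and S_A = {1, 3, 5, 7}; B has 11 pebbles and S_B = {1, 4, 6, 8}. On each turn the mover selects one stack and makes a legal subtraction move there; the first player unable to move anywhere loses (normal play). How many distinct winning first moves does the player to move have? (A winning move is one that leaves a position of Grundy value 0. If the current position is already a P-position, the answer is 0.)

1

Stack A, S = {1, 3, 5, 7}:
n :  0  1  2  3  4  5  6  7  8  9 10 11 12 13 14 15 16 17 18 19 20 21 22 23 24 25
G :  0  1  0  1  0  1  0  1  0  1  0  1  0  1  0  1  0  1  0  1  0  1  0  1  0  1
G_A(25) = 1.
Stack B, S = {1, 4, 6, 8}:
G(0) = 0
G(1) = mex{0} = 1
G(2) = mex{1} = 0
G(3) = mex{0} = 1
G(4) = mex{1,0} = 2
G(5) = mex{2,1} = 0
G(6) = mex{0,0,0} = 1
G(7) = mex{1,1,1} = 0
G(8) = mex{0,2,0,0} = 1
G(9) = mex{1,0,1,1} = 2
G(10) = mex{2,1,2,0} = 3
G(11) = mex{3,0,0,1} = 2
G_B(11) = 2.
Combined Grundy value = 1 ⊕ 2 = 3.
A winning move leaves total XOR = 0, i.e. changes one component's Grundy value g to g ⊕ X where X is the current total.
Stack A: need g' = 1⊕3 = 2. Options: 25−1→G=0, 25−3→G=0, 25−5→G=0, 25−7→G=0. Hits: 0.
Stack B: need g' = 2⊕3 = 1. Options: 11−1→G=3, 11−4→G=0, 11−6→G=0, 11−8→G=1. Hits: 1.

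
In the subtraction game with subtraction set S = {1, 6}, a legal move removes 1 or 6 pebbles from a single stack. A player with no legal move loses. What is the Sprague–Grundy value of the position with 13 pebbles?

n :  0  1  2  3  4  5  6  7  8  9 10 11 12 13
G :  0  1  0  1  0  1  2  0  1  0  1  0  1  2

2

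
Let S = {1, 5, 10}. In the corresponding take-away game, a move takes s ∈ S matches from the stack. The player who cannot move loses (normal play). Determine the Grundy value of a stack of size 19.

0

G(0) = 0
G(1) = mex{0} = 1
G(2) = mex{1} = 0
G(3) = mex{0} = 1
G(4) = mex{1} = 0
G(5) = mex{0,0} = 1
G(6) = mex{1,1} = 0
G(7) = mex{0,0} = 1
G(8) = mex{1,1} = 0
G(9) = mex{0,0} = 1
G(10) = mex{1,1,0} = 2
G(11) = mex{2,0,1} = 3
G(12) = mex{3,1,0} = 2
G(13) = mex{2,0,1} = 3
G(14) = mex{3,1,0} = 2
G(15) = mex{2,2,1} = 0
G(16) = mex{0,3,0} = 1
G(17) = mex{1,2,1} = 0
G(18) = mex{0,3,0} = 1
G(19) = mex{1,2,1} = 0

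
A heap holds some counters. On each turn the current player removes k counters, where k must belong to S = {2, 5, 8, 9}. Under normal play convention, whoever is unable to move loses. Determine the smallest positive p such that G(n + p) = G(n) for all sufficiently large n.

17

G(0) = 0
G(1) = mex{} = 0
G(2) = mex{0} = 1
G(3) = mex{0} = 1
G(4) = mex{1} = 0
G(5) = mex{1,0} = 2
G(6) = mex{0,0} = 1
G(7) = mex{2,1} = 0
G(8) = mex{1,1,0} = 2
G(9) = mex{0,0,0,0} = 1
G(10) = mex{2,2,1,0} = 3
G(11) = mex{1,1,1,1} = 0
G(12) = mex{3,0,0,1} = 2
G(13) = mex{0,2,2,0} = 1
G(14) = mex{2,1,1,2} = 0
G(15) = mex{1,3,0,1} = 2
G(16) = mex{0,0,2,0} = 1
G(17) = mex{2,2,1,2} = 0
G(18) = mex{1,1,3,1} = 0
G(19) = mex{0,0,0,3} = 1
G(20) = mex{0,2,2,0} = 1
G(21) = mex{1,1,1,2} = 0
G(22) = mex{1,0,0,1} = 2
G(23) = mex{0,0,2,0} = 1
G(24) = mex{2,1,1,2} = 0
G(25) = mex{1,1,0,1} = 2
G(26) = mex{0,0,0,0} = 1
G(27) = mex{2,2,1,0} = 3
G(28) = mex{1,1,1,1} = 0
G(29) = mex{3,0,0,1} = 2
G(30) = mex{0,2,2,0} = 1
G(31) = mex{2,1,1,2} = 0
G(32) = mex{1,3,0,1} = 2
G(33) = mex{0,0,2,0} = 1
G(34) = mex{2,2,1,2} = 0
G(35) = mex{1,1,3,1} = 0
G(n+17) = G(n) holds for n = 0,…,8 (a full window of length max(S) = 9), so the sequence is purely periodic with period 17.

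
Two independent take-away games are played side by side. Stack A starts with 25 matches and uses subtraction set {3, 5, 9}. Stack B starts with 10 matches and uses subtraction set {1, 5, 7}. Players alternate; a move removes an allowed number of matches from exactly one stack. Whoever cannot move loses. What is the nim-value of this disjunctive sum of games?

Stack A, S = {3, 5, 9}:
G(0) = 0
G(1) = mex{} = 0
G(2) = mex{} = 0
G(3) = mex{0} = 1
G(4) = mex{0} = 1
G(5) = mex{0,0} = 1
G(6) = mex{1,0} = 2
G(7) = mex{1,0} = 2
G(8) = mex{1,1} = 0
G(9) = mex{2,1,0} = 3
G(10) = mex{2,1,0} = 3
G(11) = mex{0,2,0} = 1
G(12) = mex{3,2,1} = 0
G(13) = mex{3,0,1} = 2
G(14) = mex{1,3,1} = 0
G(15) = mex{0,3,2} = 1
G(16) = mex{2,1,2} = 0
G(17) = mex{0,0,0} = 1
G(18) = mex{1,2,3} = 0
G(19) = mex{0,0,3} = 1
G(20) = mex{1,1,1} = 0
G(21) = mex{0,0,0} = 1
G(22) = mex{1,1,2} = 0
G(23) = mex{0,0,0} = 1
G(24) = mex{1,1,1} = 0
G(25) = mex{0,0,0} = 1
G_A(25) = 1.
Stack B, S = {1, 5, 7}:
n :  0  1  2  3  4  5  6  7  8  9 10
G :  0  1  0  1  0  1  0  1  0  1  0
G_B(10) = 0.
Combined Grundy value = 1 ⊕ 0 = 1.

1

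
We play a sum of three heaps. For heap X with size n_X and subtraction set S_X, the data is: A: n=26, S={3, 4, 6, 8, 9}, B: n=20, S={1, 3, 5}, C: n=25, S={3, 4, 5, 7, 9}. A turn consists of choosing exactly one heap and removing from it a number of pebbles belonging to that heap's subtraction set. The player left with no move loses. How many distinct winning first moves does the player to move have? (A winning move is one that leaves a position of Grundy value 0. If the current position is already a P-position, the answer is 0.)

Heap A, S = {3, 4, 6, 8, 9}:
G(0) = 0
G(1) = mex{} = 0
G(2) = mex{} = 0
G(3) = mex{0} = 1
G(4) = mex{0,0} = 1
G(5) = mex{0,0} = 1
G(6) = mex{1,0,0} = 2
G(7) = mex{1,1,0} = 2
G(8) = mex{1,1,0,0} = 2
G(9) = mex{2,1,1,0,0} = 3
G(10) = mex{2,2,1,0,0} = 3
G(11) = mex{2,2,1,1,0} = 3
G(12) = mex{3,2,2,1,1} = 0
G(13) = mex{3,3,2,1,1} = 0
G(14) = mex{3,3,2,2,1} = 0
G(15) = mex{0,3,3,2,2} = 1
G(16) = mex{0,0,3,2,2} = 1
G(17) = mex{0,0,3,3,2} = 1
G(18) = mex{1,0,0,3,3} = 2
G(19) = mex{1,1,0,3,3} = 2
G(20) = mex{1,1,0,0,3} = 2
G(21) = mex{2,1,1,0,0} = 3
G(22) = mex{2,2,1,0,0} = 3
G(23) = mex{2,2,1,1,0} = 3
G(24) = mex{3,2,2,1,1} = 0
G(25) = mex{3,3,2,1,1} = 0
G(26) = mex{3,3,2,2,1} = 0
G_A(26) = 0.
Heap B, S = {1, 3, 5}:
G(0) = 0
G(1) = mex{0} = 1
G(2) = mex{1} = 0
G(3) = mex{0,0} = 1
G(4) = mex{1,1} = 0
G(5) = mex{0,0,0} = 1
G(6) = mex{1,1,1} = 0
G(7) = mex{0,0,0} = 1
G(8) = mex{1,1,1} = 0
G(9) = mex{0,0,0} = 1
G(10) = mex{1,1,1} = 0
G(11) = mex{0,0,0} = 1
G(12) = mex{1,1,1} = 0
G(13) = mex{0,0,0} = 1
G(14) = mex{1,1,1} = 0
G(15) = mex{0,0,0} = 1
G(16) = mex{1,1,1} = 0
G(17) = mex{0,0,0} = 1
G(18) = mex{1,1,1} = 0
G(19) = mex{0,0,0} = 1
G(20) = mex{1,1,1} = 0
G_B(20) = 0.
Heap C, S = {3, 4, 5, 7, 9}:
n :  0  1  2  3  4  5  6  7  8  9 10 11 12 13 14 15 16 17 18 19 20 21 22 23 24 25
G :  0  0  0  1  1  1  2  2  2  3  3  3  0  0  0  1  1  1  2  2  2  3  3  3  0  0
G_C(25) = 0.
Combined Grundy value = 0 ⊕ 0 ⊕ 0 = 0.
A winning move leaves total XOR = 0, i.e. changes one component's Grundy value g to g ⊕ X where X is the current total.
Heap A: target g' = 0⊕0 = 0, but every legal move changes the Grundy value (mex property), so 0 moves.
Heap B: target g' = 0⊕0 = 0, but every legal move changes the Grundy value (mex property), so 0 moves.
Heap C: target g' = 0⊕0 = 0, but every legal move changes the Grundy value (mex property), so 0 moves.

0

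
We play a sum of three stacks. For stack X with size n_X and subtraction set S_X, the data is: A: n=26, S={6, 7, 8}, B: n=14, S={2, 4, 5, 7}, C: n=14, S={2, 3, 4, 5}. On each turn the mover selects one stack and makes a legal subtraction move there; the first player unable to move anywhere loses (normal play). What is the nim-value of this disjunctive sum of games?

Stack A, S = {6, 7, 8}:
n :  0  1  2  3  4  5  6  7  8  9 10 11 12 13 14 15 16 17 18 19 20 21 22 23 24 25 26
G :  0  0  0  0  0  0  1  1  1  1  1  1  2  2  0  0  0  0  0  0  1  1  1  1  1  1  2
G_A(26) = 2.
Stack B, S = {2, 4, 5, 7}:
G(0) = 0
G(1) = mex{} = 0
G(2) = mex{0} = 1
G(3) = mex{0} = 1
G(4) = mex{1,0} = 2
G(5) = mex{1,0,0} = 2
G(6) = mex{2,1,0} = 3
G(7) = mex{2,1,1,0} = 3
G(8) = mex{3,2,1,0} = 4
G(9) = mex{3,2,2,1} = 0
G(10) = mex{4,3,2,1} = 0
G(11) = mex{0,3,3,2} = 1
G(12) = mex{0,4,3,2} = 1
G(13) = mex{1,0,4,3} = 2
G(14) = mex{1,0,0,3} = 2
G_B(14) = 2.
Stack C, S = {2, 3, 4, 5}:
n :  0  1  2  3  4  5  6  7  8  9 10 11 12 13 14
G :  0  0  1  1  2  2  3  0  0  1  1  2  2  3  0
G_C(14) = 0.
Combined Grundy value = 2 ⊕ 2 ⊕ 0 = 0.

0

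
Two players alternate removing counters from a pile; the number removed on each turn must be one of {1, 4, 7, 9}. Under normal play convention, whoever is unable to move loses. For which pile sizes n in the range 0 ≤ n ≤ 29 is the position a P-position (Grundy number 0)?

0, 2, 5, 8, 10, 13, 16, 18, 21, 24, 26, 29

G(0) = 0
G(1) = mex{0} = 1
G(2) = mex{1} = 0
G(3) = mex{0} = 1
G(4) = mex{1,0} = 2
G(5) = mex{2,1} = 0
G(6) = mex{0,0} = 1
G(7) = mex{1,1,0} = 2
G(8) = mex{2,2,1} = 0
G(9) = mex{0,0,0,0} = 1
G(10) = mex{1,1,1,1} = 0
G(11) = mex{0,2,2,0} = 1
G(12) = mex{1,0,0,1} = 2
G(13) = mex{2,1,1,2} = 0
G(14) = mex{0,0,2,0} = 1
G(15) = mex{1,1,0,1} = 2
G(16) = mex{2,2,1,2} = 0
G(17) = mex{0,0,0,0} = 1
G(18) = mex{1,1,1,1} = 0
G(19) = mex{0,2,2,0} = 1
G(20) = mex{1,0,0,1} = 2
G(21) = mex{2,1,1,2} = 0
G(22) = mex{0,0,2,0} = 1
G(23) = mex{1,1,0,1} = 2
G(24) = mex{2,2,1,2} = 0
G(25) = mex{0,0,0,0} = 1
G(26) = mex{1,1,1,1} = 0
G(27) = mex{0,2,2,0} = 1
G(28) = mex{1,0,0,1} = 2
G(29) = mex{2,1,1,2} = 0
P-positions are exactly the n with G(n) = 0.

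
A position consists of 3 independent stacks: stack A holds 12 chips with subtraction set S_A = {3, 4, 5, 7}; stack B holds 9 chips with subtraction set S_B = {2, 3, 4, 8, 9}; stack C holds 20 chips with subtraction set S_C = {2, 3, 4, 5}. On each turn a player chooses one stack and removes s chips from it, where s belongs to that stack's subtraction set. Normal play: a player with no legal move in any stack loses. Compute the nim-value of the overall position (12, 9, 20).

Stack A, S = {3, 4, 5, 7}:
G(0) = 0
G(1) = mex{} = 0
G(2) = mex{} = 0
G(3) = mex{0} = 1
G(4) = mex{0,0} = 1
G(5) = mex{0,0,0} = 1
G(6) = mex{1,0,0} = 2
G(7) = mex{1,1,0,0} = 2
G(8) = mex{1,1,1,0} = 2
G(9) = mex{2,1,1,0} = 3
G(10) = mex{2,2,1,1} = 0
G(11) = mex{2,2,2,1} = 0
G(12) = mex{3,2,2,1} = 0
G_A(12) = 0.
Stack B, S = {2, 3, 4, 8, 9}:
G(0) = 0
G(1) = mex{} = 0
G(2) = mex{0} = 1
G(3) = mex{0,0} = 1
G(4) = mex{1,0,0} = 2
G(5) = mex{1,1,0} = 2
G(6) = mex{2,1,1} = 0
G(7) = mex{2,2,1} = 0
G(8) = mex{0,2,2,0} = 1
G(9) = mex{0,0,2,0,0} = 1
G_B(9) = 1.
Stack C, S = {2, 3, 4, 5}:
n :  0  1  2  3  4  5  6  7  8  9 10 11 12 13 14 15 16 17 18 19 20
G :  0  0  1  1  2  2  3  0  0  1  1  2  2  3  0  0  1  1  2  2  3
G_C(20) = 3.
Combined Grundy value = 0 ⊕ 1 ⊕ 3 = 2.

2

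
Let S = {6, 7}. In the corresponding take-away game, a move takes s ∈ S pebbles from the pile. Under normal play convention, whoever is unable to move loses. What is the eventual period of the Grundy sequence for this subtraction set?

n :  0  1  2  3  4  5  6  7  8  9 10 11 12 13 14 15 16 17 18 19 20 21 22 23 24 25 26 27
G :  0  0  0  0  0  0  1  1  1  1  1  1  2  0  0  0  0  0  0  1  1  1  1  1  1  2  0  0
G(n+13) = G(n) holds for n = 0,…,6 (a full window of length max(S) = 7), so the sequence is purely periodic with period 13.

13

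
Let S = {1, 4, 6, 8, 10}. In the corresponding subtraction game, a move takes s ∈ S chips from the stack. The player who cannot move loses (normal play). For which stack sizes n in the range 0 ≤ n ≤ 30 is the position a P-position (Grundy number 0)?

n :  0  1  2  3  4  5  6  7  8  9 10 11 12 13 14 15 16 17 18 19 20 21 22 23 24 25 26 27 28 29 30
G :  0  1  0  1  2  0  1  0  1  2  3  2  3  4  0  1  0  1  2  0  1  0  1  2  3  2  3  4  0  1  0
P-positions are exactly the n with G(n) = 0.

0, 2, 5, 7, 14, 16, 19, 21, 28, 30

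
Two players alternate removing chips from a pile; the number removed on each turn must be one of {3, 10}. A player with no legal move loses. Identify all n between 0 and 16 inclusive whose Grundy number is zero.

0, 1, 2, 6, 7, 8, 13, 14, 15

G(0) = 0
G(1) = mex{} = 0
G(2) = mex{} = 0
G(3) = mex{0} = 1
G(4) = mex{0} = 1
G(5) = mex{0} = 1
G(6) = mex{1} = 0
G(7) = mex{1} = 0
G(8) = mex{1} = 0
G(9) = mex{0} = 1
G(10) = mex{0,0} = 1
G(11) = mex{0,0} = 1
G(12) = mex{1,0} = 2
G(13) = mex{1,1} = 0
G(14) = mex{1,1} = 0
G(15) = mex{2,1} = 0
G(16) = mex{0,0} = 1
P-positions are exactly the n with G(n) = 0.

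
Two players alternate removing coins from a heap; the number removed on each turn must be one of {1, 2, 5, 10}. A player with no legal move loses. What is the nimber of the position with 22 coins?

n :  0  1  2  3  4  5  6  7  8  9 10 11 12 13 14 15 16 17 18 19 20 21 22
G :  0  1  2  0  1  2  0  1  2  0  1  2  0  1  2  0  1  2  0  1  2  0  1

1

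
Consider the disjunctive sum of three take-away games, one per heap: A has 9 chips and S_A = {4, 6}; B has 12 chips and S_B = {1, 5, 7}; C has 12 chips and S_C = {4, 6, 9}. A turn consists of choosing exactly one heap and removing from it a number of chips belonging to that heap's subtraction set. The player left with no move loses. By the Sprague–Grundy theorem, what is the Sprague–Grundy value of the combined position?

Heap A, S = {4, 6}:
G(0) = 0
G(1) = mex{} = 0
G(2) = mex{} = 0
G(3) = mex{} = 0
G(4) = mex{0} = 1
G(5) = mex{0} = 1
G(6) = mex{0,0} = 1
G(7) = mex{0,0} = 1
G(8) = mex{1,0} = 2
G(9) = mex{1,0} = 2
G_A(9) = 2.
Heap B, S = {1, 5, 7}:
G(0) = 0
G(1) = mex{0} = 1
G(2) = mex{1} = 0
G(3) = mex{0} = 1
G(4) = mex{1} = 0
G(5) = mex{0,0} = 1
G(6) = mex{1,1} = 0
G(7) = mex{0,0,0} = 1
G(8) = mex{1,1,1} = 0
G(9) = mex{0,0,0} = 1
G(10) = mex{1,1,1} = 0
G(11) = mex{0,0,0} = 1
G(12) = mex{1,1,1} = 0
G_B(12) = 0.
Heap C, S = {4, 6, 9}:
n :  0  1  2  3  4  5  6  7  8  9 10 11 12
G :  0  0  0  0  1  1  1  1  2  2  2  2  3
G_C(12) = 3.
Combined Grundy value = 2 ⊕ 0 ⊕ 3 = 1.

1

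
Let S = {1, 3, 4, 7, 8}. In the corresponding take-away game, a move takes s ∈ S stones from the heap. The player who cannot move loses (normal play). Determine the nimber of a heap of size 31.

n :  0  1  2  3  4  5  6  7  8  9 10 11 12 13 14 15 16 17 18 19 20 21 22 23 24 25 26 27 28 29 30 31
G :  0  1  0  1  2  3  2  3  4  5  4  0  1  0  1  2  3  2  3  4  5  4  0  1  0  1  2  3  2  3  4  5

5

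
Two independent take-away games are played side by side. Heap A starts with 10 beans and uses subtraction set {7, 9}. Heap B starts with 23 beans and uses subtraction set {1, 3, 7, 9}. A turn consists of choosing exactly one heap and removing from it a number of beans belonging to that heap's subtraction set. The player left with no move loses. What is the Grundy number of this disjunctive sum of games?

0

Heap A, S = {7, 9}:
n :  0  1  2  3  4  5  6  7  8  9 10
G :  0  0  0  0  0  0  0  1  1  1  1
G_A(10) = 1.
Heap B, S = {1, 3, 7, 9}:
G(0) = 0
G(1) = mex{0} = 1
G(2) = mex{1} = 0
G(3) = mex{0,0} = 1
G(4) = mex{1,1} = 0
G(5) = mex{0,0} = 1
G(6) = mex{1,1} = 0
G(7) = mex{0,0,0} = 1
G(8) = mex{1,1,1} = 0
G(9) = mex{0,0,0,0} = 1
G(10) = mex{1,1,1,1} = 0
G(11) = mex{0,0,0,0} = 1
G(12) = mex{1,1,1,1} = 0
G(13) = mex{0,0,0,0} = 1
G(14) = mex{1,1,1,1} = 0
G(15) = mex{0,0,0,0} = 1
G(16) = mex{1,1,1,1} = 0
G(17) = mex{0,0,0,0} = 1
G(18) = mex{1,1,1,1} = 0
G(19) = mex{0,0,0,0} = 1
G(20) = mex{1,1,1,1} = 0
G(21) = mex{0,0,0,0} = 1
G(22) = mex{1,1,1,1} = 0
G(23) = mex{0,0,0,0} = 1
G_B(23) = 1.
Combined Grundy value = 1 ⊕ 1 = 0.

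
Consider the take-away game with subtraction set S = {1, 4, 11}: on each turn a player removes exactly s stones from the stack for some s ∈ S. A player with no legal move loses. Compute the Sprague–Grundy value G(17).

0

n :  0  1  2  3  4  5  6  7  8  9 10 11 12 13 14 15 16 17
G :  0  1  0  1  2  0  1  0  1  2  0  1  0  1  2  0  1  0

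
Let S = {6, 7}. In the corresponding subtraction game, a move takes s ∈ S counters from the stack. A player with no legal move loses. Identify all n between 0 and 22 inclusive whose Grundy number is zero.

G(0) = 0
G(1) = mex{} = 0
G(2) = mex{} = 0
G(3) = mex{} = 0
G(4) = mex{} = 0
G(5) = mex{} = 0
G(6) = mex{0} = 1
G(7) = mex{0,0} = 1
G(8) = mex{0,0} = 1
G(9) = mex{0,0} = 1
G(10) = mex{0,0} = 1
G(11) = mex{0,0} = 1
G(12) = mex{1,0} = 2
G(13) = mex{1,1} = 0
G(14) = mex{1,1} = 0
G(15) = mex{1,1} = 0
G(16) = mex{1,1} = 0
G(17) = mex{1,1} = 0
G(18) = mex{2,1} = 0
G(19) = mex{0,2} = 1
G(20) = mex{0,0} = 1
G(21) = mex{0,0} = 1
G(22) = mex{0,0} = 1
P-positions are exactly the n with G(n) = 0.

0, 1, 2, 3, 4, 5, 13, 14, 15, 16, 17, 18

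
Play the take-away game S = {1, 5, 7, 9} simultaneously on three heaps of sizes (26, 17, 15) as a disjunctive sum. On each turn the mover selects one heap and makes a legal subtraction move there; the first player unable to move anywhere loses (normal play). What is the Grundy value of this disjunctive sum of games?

All heaps use S = {1, 5, 7, 9}:
n :  0  1  2  3  4  5  6  7  8  9 10 11 12 13 14 15 16 17 18 19 20 21 22 23 24 25 26
G :  0  1  0  1  0  1  0  1  0  1  0  1  0  1  0  1  0  1  0  1  0  1  0  1  0  1  0
Heap A: G(26) = 0.
Heap B: G(17) = 1.
Heap C: G(15) = 1.
Combined Grundy value = 0 ⊕ 1 ⊕ 1 = 0.

0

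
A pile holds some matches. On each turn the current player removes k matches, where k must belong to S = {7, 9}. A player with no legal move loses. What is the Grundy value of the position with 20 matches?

0

G(0) = 0
G(1) = mex{} = 0
G(2) = mex{} = 0
G(3) = mex{} = 0
G(4) = mex{} = 0
G(5) = mex{} = 0
G(6) = mex{} = 0
G(7) = mex{0} = 1
G(8) = mex{0} = 1
G(9) = mex{0,0} = 1
G(10) = mex{0,0} = 1
G(11) = mex{0,0} = 1
G(12) = mex{0,0} = 1
G(13) = mex{0,0} = 1
G(14) = mex{1,0} = 2
G(15) = mex{1,0} = 2
G(16) = mex{1,1} = 0
G(17) = mex{1,1} = 0
G(18) = mex{1,1} = 0
G(19) = mex{1,1} = 0
G(20) = mex{1,1} = 0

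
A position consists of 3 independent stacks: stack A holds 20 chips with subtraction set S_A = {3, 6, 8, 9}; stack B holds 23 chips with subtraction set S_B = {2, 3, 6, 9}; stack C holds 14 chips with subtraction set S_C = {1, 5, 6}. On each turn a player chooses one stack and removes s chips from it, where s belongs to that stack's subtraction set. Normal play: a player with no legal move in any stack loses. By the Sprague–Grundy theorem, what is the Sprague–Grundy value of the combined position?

0

Stack A, S = {3, 6, 8, 9}:
G(0) = 0
G(1) = mex{} = 0
G(2) = mex{} = 0
G(3) = mex{0} = 1
G(4) = mex{0} = 1
G(5) = mex{0} = 1
G(6) = mex{1,0} = 2
G(7) = mex{1,0} = 2
G(8) = mex{1,0,0} = 2
G(9) = mex{2,1,0,0} = 3
G(10) = mex{2,1,0,0} = 3
G(11) = mex{2,1,1,0} = 3
G(12) = mex{3,2,1,1} = 0
G(13) = mex{3,2,1,1} = 0
G(14) = mex{3,2,2,1} = 0
G(15) = mex{0,3,2,2} = 1
G(16) = mex{0,3,2,2} = 1
G(17) = mex{0,3,3,2} = 1
G(18) = mex{1,0,3,3} = 2
G(19) = mex{1,0,3,3} = 2
G(20) = mex{1,0,0,3} = 2
G_A(20) = 2.
Stack B, S = {2, 3, 6, 9}:
G(0) = 0
G(1) = mex{} = 0
G(2) = mex{0} = 1
G(3) = mex{0,0} = 1
G(4) = mex{1,0} = 2
G(5) = mex{1,1} = 0
G(6) = mex{2,1,0} = 3
G(7) = mex{0,2,0} = 1
G(8) = mex{3,0,1} = 2
G(9) = mex{1,3,1,0} = 2
G(10) = mex{2,1,2,0} = 3
G(11) = mex{2,2,0,1} = 3
G(12) = mex{3,2,3,1} = 0
G(13) = mex{3,3,1,2} = 0
G(14) = mex{0,3,2,0} = 1
G(15) = mex{0,0,2,3} = 1
G(16) = mex{1,0,3,1} = 2
G(17) = mex{1,1,3,2} = 0
G(18) = mex{2,1,0,2} = 3
G(19) = mex{0,2,0,3} = 1
G(20) = mex{3,0,1,3} = 2
G(21) = mex{1,3,1,0} = 2
G(22) = mex{2,1,2,0} = 3
G(23) = mex{2,2,0,1} = 3
G_B(23) = 3.
Stack C, S = {1, 5, 6}:
G(0) = 0
G(1) = mex{0} = 1
G(2) = mex{1} = 0
G(3) = mex{0} = 1
G(4) = mex{1} = 0
G(5) = mex{0,0} = 1
G(6) = mex{1,1,0} = 2
G(7) = mex{2,0,1} = 3
G(8) = mex{3,1,0} = 2
G(9) = mex{2,0,1} = 3
G(10) = mex{3,1,0} = 2
G(11) = mex{2,2,1} = 0
G(12) = mex{0,3,2} = 1
G(13) = mex{1,2,3} = 0
G(14) = mex{0,3,2} = 1
G_C(14) = 1.
Combined Grundy value = 2 ⊕ 3 ⊕ 1 = 0.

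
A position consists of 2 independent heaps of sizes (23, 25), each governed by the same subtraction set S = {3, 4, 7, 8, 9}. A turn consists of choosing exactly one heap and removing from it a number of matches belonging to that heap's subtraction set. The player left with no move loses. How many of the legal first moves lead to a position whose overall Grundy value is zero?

3

All heaps use S = {3, 4, 7, 8, 9}:
G(0) = 0
G(1) = mex{} = 0
G(2) = mex{} = 0
G(3) = mex{0} = 1
G(4) = mex{0,0} = 1
G(5) = mex{0,0} = 1
G(6) = mex{1,0} = 2
G(7) = mex{1,1,0} = 2
G(8) = mex{1,1,0,0} = 2
G(9) = mex{2,1,0,0,0} = 3
G(10) = mex{2,2,1,0,0} = 3
G(11) = mex{2,2,1,1,0} = 3
G(12) = mex{3,2,1,1,1} = 0
G(13) = mex{3,3,2,1,1} = 0
G(14) = mex{3,3,2,2,1} = 0
G(15) = mex{0,3,2,2,2} = 1
G(16) = mex{0,0,3,2,2} = 1
G(17) = mex{0,0,3,3,2} = 1
G(18) = mex{1,0,3,3,3} = 2
G(19) = mex{1,1,0,3,3} = 2
G(20) = mex{1,1,0,0,3} = 2
G(21) = mex{2,1,0,0,0} = 3
G(22) = mex{2,2,1,0,0} = 3
G(23) = mex{2,2,1,1,0} = 3
G(24) = mex{3,2,1,1,1} = 0
G(25) = mex{3,3,2,1,1} = 0
Heap A: G(23) = 3.
Heap B: G(25) = 0.
Combined Grundy value = 3 ⊕ 0 = 3.
A winning move leaves total XOR = 0, i.e. changes one component's Grundy value g to g ⊕ X where X is the current total.
Heap A: need g' = 3⊕3 = 0. Options: 23−3→G=2, 23−4→G=2, 23−7→G=1, 23−8→G=1, 23−9→G=0. Hits: 1.
Heap B: need g' = 0⊕3 = 3. Options: 25−3→G=3, 25−4→G=3, 25−7→G=2, 25−8→G=1, 25−9→G=1. Hits: 2.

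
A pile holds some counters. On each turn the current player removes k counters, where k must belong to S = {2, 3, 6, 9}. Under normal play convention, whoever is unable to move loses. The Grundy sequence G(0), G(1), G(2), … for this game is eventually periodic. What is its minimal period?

12

G(0) = 0
G(1) = mex{} = 0
G(2) = mex{0} = 1
G(3) = mex{0,0} = 1
G(4) = mex{1,0} = 2
G(5) = mex{1,1} = 0
G(6) = mex{2,1,0} = 3
G(7) = mex{0,2,0} = 1
G(8) = mex{3,0,1} = 2
G(9) = mex{1,3,1,0} = 2
G(10) = mex{2,1,2,0} = 3
G(11) = mex{2,2,0,1} = 3
G(12) = mex{3,2,3,1} = 0
G(13) = mex{3,3,1,2} = 0
G(14) = mex{0,3,2,0} = 1
G(15) = mex{0,0,2,3} = 1
G(16) = mex{1,0,3,1} = 2
G(17) = mex{1,1,3,2} = 0
G(18) = mex{2,1,0,2} = 3
G(19) = mex{0,2,0,3} = 1
G(20) = mex{3,0,1,3} = 2
G(21) = mex{1,3,1,0} = 2
G(22) = mex{2,1,2,0} = 3
G(23) = mex{2,2,0,1} = 3
G(24) = mex{3,2,3,1} = 0
G(25) = mex{3,3,1,2} = 0
G(n+12) = G(n) holds for n = 0,…,8 (a full window of length max(S) = 9), so the sequence is purely periodic with period 12.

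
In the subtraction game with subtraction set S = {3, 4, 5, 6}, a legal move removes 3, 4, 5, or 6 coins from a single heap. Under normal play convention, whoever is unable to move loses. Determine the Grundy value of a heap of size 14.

1

n :  0  1  2  3  4  5  6  7  8  9 10 11 12 13 14
G :  0  0  0  1  1  1  2  2  2  0  0  0  1  1  1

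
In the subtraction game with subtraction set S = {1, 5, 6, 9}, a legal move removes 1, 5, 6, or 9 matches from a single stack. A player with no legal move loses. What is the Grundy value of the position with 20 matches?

n :  0  1  2  3  4  5  6  7  8  9 10 11 12 13 14 15 16 17 18 19 20
G :  0  1  0  1  0  1  2  3  2  3  2  3  0  1  0  1  0  1  2  3  2

2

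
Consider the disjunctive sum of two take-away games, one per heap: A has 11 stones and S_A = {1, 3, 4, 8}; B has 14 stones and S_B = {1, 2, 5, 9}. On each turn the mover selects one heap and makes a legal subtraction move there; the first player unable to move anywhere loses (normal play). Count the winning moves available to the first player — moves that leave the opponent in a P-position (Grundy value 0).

Heap A, S = {1, 3, 4, 8}:
G(0) = 0
G(1) = mex{0} = 1
G(2) = mex{1} = 0
G(3) = mex{0,0} = 1
G(4) = mex{1,1,0} = 2
G(5) = mex{2,0,1} = 3
G(6) = mex{3,1,0} = 2
G(7) = mex{2,2,1} = 0
G(8) = mex{0,3,2,0} = 1
G(9) = mex{1,2,3,1} = 0
G(10) = mex{0,0,2,0} = 1
G(11) = mex{1,1,0,1} = 2
G_A(11) = 2.
Heap B, S = {1, 2, 5, 9}:
n :  0  1  2  3  4  5  6  7  8  9 10 11 12 13 14
G :  0  1  2  0  1  2  0  1  2  3  0  1  2  0  1
G_B(14) = 1.
Combined Grundy value = 2 ⊕ 1 = 3.
A winning move leaves total XOR = 0, i.e. changes one component's Grundy value g to g ⊕ X where X is the current total.
Heap A: need g' = 2⊕3 = 1. Options: 11−1→G=1, 11−3→G=1, 11−4→G=0, 11−8→G=1. Hits: 3.
Heap B: need g' = 1⊕3 = 2. Options: 14−1→G=0, 14−2→G=2, 14−5→G=3, 14−9→G=2. Hits: 2.

5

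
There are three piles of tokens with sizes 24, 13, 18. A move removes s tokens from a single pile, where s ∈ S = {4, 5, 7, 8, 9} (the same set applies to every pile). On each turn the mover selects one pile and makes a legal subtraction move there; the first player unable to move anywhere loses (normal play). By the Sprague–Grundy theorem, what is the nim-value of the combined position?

All piles use S = {4, 5, 7, 8, 9}:
G(0) = 0
G(1) = mex{} = 0
G(2) = mex{} = 0
G(3) = mex{} = 0
G(4) = mex{0} = 1
G(5) = mex{0,0} = 1
G(6) = mex{0,0} = 1
G(7) = mex{0,0,0} = 1
G(8) = mex{1,0,0,0} = 2
G(9) = mex{1,1,0,0,0} = 2
G(10) = mex{1,1,0,0,0} = 2
G(11) = mex{1,1,1,0,0} = 2
G(12) = mex{2,1,1,1,0} = 3
G(13) = mex{2,2,1,1,1} = 0
G(14) = mex{2,2,1,1,1} = 0
G(15) = mex{2,2,2,1,1} = 0
G(16) = mex{3,2,2,2,1} = 0
G(17) = mex{0,3,2,2,2} = 1
G(18) = mex{0,0,2,2,2} = 1
G(19) = mex{0,0,3,2,2} = 1
G(20) = mex{0,0,0,3,2} = 1
G(21) = mex{1,0,0,0,3} = 2
G(22) = mex{1,1,0,0,0} = 2
G(23) = mex{1,1,0,0,0} = 2
G(24) = mex{1,1,1,0,0} = 2
Pile A: G(24) = 2.
Pile B: G(13) = 0.
Pile C: G(18) = 1.
Combined Grundy value = 2 ⊕ 0 ⊕ 1 = 3.

3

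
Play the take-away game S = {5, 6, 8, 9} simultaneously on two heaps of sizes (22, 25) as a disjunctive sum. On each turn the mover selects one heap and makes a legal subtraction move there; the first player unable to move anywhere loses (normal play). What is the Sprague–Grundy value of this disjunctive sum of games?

All heaps use S = {5, 6, 8, 9}:
n :  0  1  2  3  4  5  6  7  8  9 10 11 12 13 14 15 16 17 18 19 20 21 22 23 24 25
G :  0  0  0  0  0  1  1  1  1  1  2  2  2  2  0  0  0  0  0  1  1  1  1  1  2  2
Heap A: G(22) = 1.
Heap B: G(25) = 2.
Combined Grundy value = 1 ⊕ 2 = 3.

3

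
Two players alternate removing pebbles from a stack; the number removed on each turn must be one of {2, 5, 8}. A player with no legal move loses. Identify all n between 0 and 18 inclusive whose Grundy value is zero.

G(0) = 0
G(1) = mex{} = 0
G(2) = mex{0} = 1
G(3) = mex{0} = 1
G(4) = mex{1} = 0
G(5) = mex{1,0} = 2
G(6) = mex{0,0} = 1
G(7) = mex{2,1} = 0
G(8) = mex{1,1,0} = 2
G(9) = mex{0,0,0} = 1
G(10) = mex{2,2,1} = 0
G(11) = mex{1,1,1} = 0
G(12) = mex{0,0,0} = 1
G(13) = mex{0,2,2} = 1
G(14) = mex{1,1,1} = 0
G(15) = mex{1,0,0} = 2
G(16) = mex{0,0,2} = 1
G(17) = mex{2,1,1} = 0
G(18) = mex{1,1,0} = 2
P-positions are exactly the n with G(n) = 0.

0, 1, 4, 7, 10, 11, 14, 17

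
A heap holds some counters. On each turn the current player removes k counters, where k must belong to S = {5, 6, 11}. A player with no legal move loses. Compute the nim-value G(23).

G(0) = 0
G(1) = mex{} = 0
G(2) = mex{} = 0
G(3) = mex{} = 0
G(4) = mex{} = 0
G(5) = mex{0} = 1
G(6) = mex{0,0} = 1
G(7) = mex{0,0} = 1
G(8) = mex{0,0} = 1
G(9) = mex{0,0} = 1
G(10) = mex{1,0} = 2
G(11) = mex{1,1,0} = 2
G(12) = mex{1,1,0} = 2
G(13) = mex{1,1,0} = 2
G(14) = mex{1,1,0} = 2
G(15) = mex{2,1,0} = 3
G(16) = mex{2,2,1} = 0
G(17) = mex{2,2,1} = 0
G(18) = mex{2,2,1} = 0
G(19) = mex{2,2,1} = 0
G(20) = mex{3,2,1} = 0
G(21) = mex{0,3,2} = 1
G(22) = mex{0,0,2} = 1
G(23) = mex{0,0,2} = 1

1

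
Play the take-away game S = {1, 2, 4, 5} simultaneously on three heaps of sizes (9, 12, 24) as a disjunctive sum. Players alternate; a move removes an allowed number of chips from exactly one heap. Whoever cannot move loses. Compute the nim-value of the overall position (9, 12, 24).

All heaps use S = {1, 2, 4, 5}:
n :  0  1  2  3  4  5  6  7  8  9 10 11 12 13 14 15 16 17 18 19 20 21 22 23 24
G :  0  1  2  0  1  2  0  1  2  0  1  2  0  1  2  0  1  2  0  1  2  0  1  2  0
Heap A: G(9) = 0.
Heap B: G(12) = 0.
Heap C: G(24) = 0.
Combined Grundy value = 0 ⊕ 0 ⊕ 0 = 0.

0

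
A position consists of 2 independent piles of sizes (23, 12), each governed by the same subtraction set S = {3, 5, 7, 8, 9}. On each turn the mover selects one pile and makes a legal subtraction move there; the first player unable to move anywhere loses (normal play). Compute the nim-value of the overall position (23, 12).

All piles use S = {3, 5, 7, 8, 9}:
G(0) = 0
G(1) = mex{} = 0
G(2) = mex{} = 0
G(3) = mex{0} = 1
G(4) = mex{0} = 1
G(5) = mex{0,0} = 1
G(6) = mex{1,0} = 2
G(7) = mex{1,0,0} = 2
G(8) = mex{1,1,0,0} = 2
G(9) = mex{2,1,0,0,0} = 3
G(10) = mex{2,1,1,0,0} = 3
G(11) = mex{2,2,1,1,0} = 3
G(12) = mex{3,2,1,1,1} = 0
G(13) = mex{3,2,2,1,1} = 0
G(14) = mex{3,3,2,2,1} = 0
G(15) = mex{0,3,2,2,2} = 1
G(16) = mex{0,3,3,2,2} = 1
G(17) = mex{0,0,3,3,2} = 1
G(18) = mex{1,0,3,3,3} = 2
G(19) = mex{1,0,0,3,3} = 2
G(20) = mex{1,1,0,0,3} = 2
G(21) = mex{2,1,0,0,0} = 3
G(22) = mex{2,1,1,0,0} = 3
G(23) = mex{2,2,1,1,0} = 3
Pile A: G(23) = 3.
Pile B: G(12) = 0.
Combined Grundy value = 3 ⊕ 0 = 3.

3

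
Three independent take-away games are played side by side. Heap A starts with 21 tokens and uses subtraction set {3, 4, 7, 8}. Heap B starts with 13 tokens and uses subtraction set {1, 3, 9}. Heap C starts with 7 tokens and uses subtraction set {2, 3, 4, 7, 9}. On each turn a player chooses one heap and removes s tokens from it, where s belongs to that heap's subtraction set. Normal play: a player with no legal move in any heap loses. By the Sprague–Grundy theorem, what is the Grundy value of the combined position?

Heap A, S = {3, 4, 7, 8}:
G(0) = 0
G(1) = mex{} = 0
G(2) = mex{} = 0
G(3) = mex{0} = 1
G(4) = mex{0,0} = 1
G(5) = mex{0,0} = 1
G(6) = mex{1,0} = 2
G(7) = mex{1,1,0} = 2
G(8) = mex{1,1,0,0} = 2
G(9) = mex{2,1,0,0} = 3
G(10) = mex{2,2,1,0} = 3
G(11) = mex{2,2,1,1} = 0
G(12) = mex{3,2,1,1} = 0
G(13) = mex{3,3,2,1} = 0
G(14) = mex{0,3,2,2} = 1
G(15) = mex{0,0,2,2} = 1
G(16) = mex{0,0,3,2} = 1
G(17) = mex{1,0,3,3} = 2
G(18) = mex{1,1,0,3} = 2
G(19) = mex{1,1,0,0} = 2
G(20) = mex{2,1,0,0} = 3
G(21) = mex{2,2,1,0} = 3
G_A(21) = 3.
Heap B, S = {1, 3, 9}:
n :  0  1  2  3  4  5  6  7  8  9 10 11 12 13
G :  0  1  0  1  0  1  0  1  0  1  0  1  0  1
G_B(13) = 1.
Heap C, S = {2, 3, 4, 7, 9}:
n : 0 1 2 3 4 5 6 7
G : 0 0 1 1 2 2 0 3
G_C(7) = 3.
Combined Grundy value = 3 ⊕ 1 ⊕ 3 = 1.

1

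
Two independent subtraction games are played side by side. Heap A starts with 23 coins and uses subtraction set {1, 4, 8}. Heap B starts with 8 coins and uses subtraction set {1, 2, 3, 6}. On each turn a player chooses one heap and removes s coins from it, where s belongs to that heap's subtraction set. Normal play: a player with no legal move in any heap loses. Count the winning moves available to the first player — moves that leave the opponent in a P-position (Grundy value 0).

Heap A, S = {1, 4, 8}:
n :  0  1  2  3  4  5  6  7  8  9 10 11 12 13 14 15 16 17 18 19 20 21 22 23
G :  0  1  0  1  2  0  1  0  1  2  3  2  0  1  0  1  2  0  1  0  1  2  3  2
G_A(23) = 2.
Heap B, S = {1, 2, 3, 6}:
n : 0 1 2 3 4 5 6 7 8
G : 0 1 2 3 0 1 2 3 0
G_B(8) = 0.
Combined Grundy value = 2 ⊕ 0 = 2.
A winning move leaves total XOR = 0, i.e. changes one component's Grundy value g to g ⊕ X where X is the current total.
Heap A: need g' = 2⊕2 = 0. Options: 23−1→G=3, 23−4→G=0, 23−8→G=1. Hits: 1.
Heap B: need g' = 0⊕2 = 2. Options: 8−1→G=3, 8−2→G=2, 8−3→G=1, 8−6→G=2. Hits: 2.

3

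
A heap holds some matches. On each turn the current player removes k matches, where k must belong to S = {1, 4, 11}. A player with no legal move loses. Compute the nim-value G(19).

2

G(0) = 0
G(1) = mex{0} = 1
G(2) = mex{1} = 0
G(3) = mex{0} = 1
G(4) = mex{1,0} = 2
G(5) = mex{2,1} = 0
G(6) = mex{0,0} = 1
G(7) = mex{1,1} = 0
G(8) = mex{0,2} = 1
G(9) = mex{1,0} = 2
G(10) = mex{2,1} = 0
G(11) = mex{0,0,0} = 1
G(12) = mex{1,1,1} = 0
G(13) = mex{0,2,0} = 1
G(14) = mex{1,0,1} = 2
G(15) = mex{2,1,2} = 0
G(16) = mex{0,0,0} = 1
G(17) = mex{1,1,1} = 0
G(18) = mex{0,2,0} = 1
G(19) = mex{1,0,1} = 2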